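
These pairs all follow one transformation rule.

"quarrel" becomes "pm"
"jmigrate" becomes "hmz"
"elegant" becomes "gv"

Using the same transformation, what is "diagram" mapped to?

What's happening: keep one character in every 3, starting at position 2 (positions 2nd, 5th, 8th, ...), then shift every letter 5 places backward in the alphabet (wrapping around).
Applying that to "diagram" gives "dm".

dm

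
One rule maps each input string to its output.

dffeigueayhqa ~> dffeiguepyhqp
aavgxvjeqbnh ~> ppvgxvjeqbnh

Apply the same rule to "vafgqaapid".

vpfgqpppid

Looking at the pairs, the operation is to replace every "a" with "p".
On "vafgqaapid" that produces "vpfgqpppid".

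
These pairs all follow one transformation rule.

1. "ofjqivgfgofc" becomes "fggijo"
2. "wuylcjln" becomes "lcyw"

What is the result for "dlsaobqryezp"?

What's happening: reverse the string, then keep every other character starting from the second (positions 2nd, 4th, 6th, ...).
Applying that to "dlsaobqryezp" gives "zyqosd".

zyqosd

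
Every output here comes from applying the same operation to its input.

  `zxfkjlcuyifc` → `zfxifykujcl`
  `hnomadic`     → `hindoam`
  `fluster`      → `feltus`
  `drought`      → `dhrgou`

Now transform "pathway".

paawth

What's happening: delete the last character, then take characters alternately from the front and the back (1st, last, 2nd, 2nd-last, ...).
Doing the same to "pathway": "paawth".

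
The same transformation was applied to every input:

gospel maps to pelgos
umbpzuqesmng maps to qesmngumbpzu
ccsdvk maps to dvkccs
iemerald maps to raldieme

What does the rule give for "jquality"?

The transformation: swap the front and back halves of the string.
"jquality" → "lityjqua".

lityjqua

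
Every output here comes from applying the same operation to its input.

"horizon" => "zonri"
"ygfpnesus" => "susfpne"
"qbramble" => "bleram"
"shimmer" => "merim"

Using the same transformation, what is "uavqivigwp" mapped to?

In each case the input is transformed by: delete the first 2 characters, then move the last 3 characters to the front (rotate right by 3).
On "uavqivigwp": the first step gives "vqivigwp", and the second then gives "gwpvqivi".

gwpvqivi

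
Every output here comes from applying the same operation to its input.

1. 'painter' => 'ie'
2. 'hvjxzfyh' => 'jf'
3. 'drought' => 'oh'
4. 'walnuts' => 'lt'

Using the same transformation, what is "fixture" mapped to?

xr

The transformation: keep one character in every 3, starting at position 3 (positions 3rd, 6th, 9th, ...).
Doing the same to "fixture": "xr".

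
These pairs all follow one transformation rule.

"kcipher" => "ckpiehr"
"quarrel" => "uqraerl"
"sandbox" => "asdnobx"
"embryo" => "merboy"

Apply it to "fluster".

The transformation: swap each adjacent pair of characters (1↔2, 3↔4, ...).
For "fluster" the result is "lfsuetr".

lfsuetr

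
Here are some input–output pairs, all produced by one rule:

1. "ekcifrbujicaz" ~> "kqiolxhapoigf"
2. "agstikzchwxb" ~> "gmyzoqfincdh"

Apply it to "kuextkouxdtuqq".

qakdzquadjzaww

In each case the input is transformed by: shift every letter 6 places forward in the alphabet (wrapping around).
Doing the same to "kuextkouxdtuqq": "qakdzquadjzaww".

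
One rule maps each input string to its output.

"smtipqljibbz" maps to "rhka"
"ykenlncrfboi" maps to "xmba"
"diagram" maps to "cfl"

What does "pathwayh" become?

The rule is to keep one character in every 3, starting at position 1 (positions 1st, 4th, 7th, ...), then shift every letter 1 place backward in the alphabet (wrapping around).
"pathwayh" → "phy" → "ogx".

ogx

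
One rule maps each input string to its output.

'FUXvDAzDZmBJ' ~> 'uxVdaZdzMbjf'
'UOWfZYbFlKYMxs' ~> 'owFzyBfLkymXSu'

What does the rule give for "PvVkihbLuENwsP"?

VvKIHBlUenWSpp

Rule — flip the case of every letter, then move the first character to the end.
Applying that to "PvVkihbLuENwsP" gives "VvKIHBlUenWSpp".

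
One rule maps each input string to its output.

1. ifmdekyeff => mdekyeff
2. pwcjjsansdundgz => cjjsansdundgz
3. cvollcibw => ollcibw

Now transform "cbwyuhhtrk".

Looking at the pairs, the operation is to delete the first 2 characters.
So "cbwyuhhtrk" becomes "wyuhhtrk".

wyuhhtrk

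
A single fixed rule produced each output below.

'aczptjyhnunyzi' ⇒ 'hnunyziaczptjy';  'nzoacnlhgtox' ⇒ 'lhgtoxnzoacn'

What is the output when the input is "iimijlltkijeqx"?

Looking at the pairs, the operation is to swap the front and back halves of the string.
Applying that to "iimijlltkijeqx" gives "tkijeqxiimijll".

tkijeqxiimijll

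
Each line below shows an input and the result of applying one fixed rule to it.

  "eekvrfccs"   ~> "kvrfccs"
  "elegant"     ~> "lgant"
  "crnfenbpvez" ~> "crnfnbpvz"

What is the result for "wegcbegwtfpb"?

In each case the input is transformed by: remove every "e".
So "wegcbegwtfpb" becomes "wgcbgwtfpb".

wgcbgwtfpb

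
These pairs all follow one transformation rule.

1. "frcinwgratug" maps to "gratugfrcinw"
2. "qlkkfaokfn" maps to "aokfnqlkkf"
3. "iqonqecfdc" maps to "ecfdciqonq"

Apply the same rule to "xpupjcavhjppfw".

vhjppfwxpupjca

Rule — swap the front and back halves of the string.
Doing the same to "xpupjcavhjppfw": "vhjppfwxpupjca".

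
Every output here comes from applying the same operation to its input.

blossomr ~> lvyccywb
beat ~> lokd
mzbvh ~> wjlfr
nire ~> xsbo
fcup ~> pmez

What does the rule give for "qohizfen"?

ayrsjpox

The transformation: shift every letter 10 places forward in the alphabet (wrapping around).
For "qohizfen" the result is "ayrsjpox".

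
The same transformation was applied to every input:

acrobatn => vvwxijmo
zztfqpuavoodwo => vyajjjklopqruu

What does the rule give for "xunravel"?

vzgimpqs

Rule — sort the characters into alphabetical order, then shift every letter 5 places backward in the alphabet (wrapping around).
For "xunravel", step one produces "aelnruvx"; step two turns that into "vzgimpqs".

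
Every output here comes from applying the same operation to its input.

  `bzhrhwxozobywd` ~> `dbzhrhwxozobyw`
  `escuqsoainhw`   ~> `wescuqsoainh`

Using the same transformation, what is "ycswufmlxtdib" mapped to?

Looking at the pairs, the operation is to move the last character to the front.
So "ycswufmlxtdib" becomes "bycswufmlxtdi".

bycswufmlxtdi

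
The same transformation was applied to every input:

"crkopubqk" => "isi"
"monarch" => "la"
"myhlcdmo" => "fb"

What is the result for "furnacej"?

Looking at the pairs, the operation is to keep one character in every 3, starting at position 3 (positions 3rd, 6th, 9th, ...), then shift every letter 2 places backward in the alphabet (wrapping around).
Starting from "furnacej": after the first operation, "rc"; after the second, "pa".
(Check on "crkopubqk": → "kuk" → "isi" ✓)

pa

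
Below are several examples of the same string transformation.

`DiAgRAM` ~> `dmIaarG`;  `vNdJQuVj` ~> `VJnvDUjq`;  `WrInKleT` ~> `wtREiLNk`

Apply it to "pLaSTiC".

PclIAts

Rule — take characters alternately from the front and the back (1st, last, 2nd, 2nd-last, ...), then flip the case of every letter.
For "pLaSTiC", step one produces "pCLiaTS"; step two turns that into "PclIAts".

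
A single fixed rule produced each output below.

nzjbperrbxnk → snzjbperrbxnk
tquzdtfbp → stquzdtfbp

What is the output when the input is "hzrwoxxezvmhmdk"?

The pattern: prepend "s".
Doing the same to "hzrwoxxezvmhmdk": "shzrwoxxezvmhmdk".

shzrwoxxezvmhmdk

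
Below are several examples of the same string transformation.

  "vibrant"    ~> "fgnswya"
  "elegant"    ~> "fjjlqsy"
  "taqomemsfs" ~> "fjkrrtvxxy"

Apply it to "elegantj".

Each output is the input with this applied: sort the characters into alphabetical order, then shift every letter 5 places forward in the alphabet (wrapping around).
Working it through for "elegantj": intermediate "aeegjlnt", final "fjjloqsy".

fjjloqsy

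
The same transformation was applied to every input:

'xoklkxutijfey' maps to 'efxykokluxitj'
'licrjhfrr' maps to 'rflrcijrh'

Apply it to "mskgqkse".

The transformation: move the last 3 characters to the front (rotate right by 3), then swap each adjacent pair of characters (1↔2, 3↔4, ...).
Applying that to "mskgqkse" gives "skmeksqg".

skmeksqg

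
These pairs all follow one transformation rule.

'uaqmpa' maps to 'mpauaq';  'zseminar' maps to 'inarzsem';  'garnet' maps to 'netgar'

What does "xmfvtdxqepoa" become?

xqepoaxmfvtd

The transformation: swap the front and back halves of the string.
For "xmfvtdxqepoa" the result is "xqepoaxmfvtd".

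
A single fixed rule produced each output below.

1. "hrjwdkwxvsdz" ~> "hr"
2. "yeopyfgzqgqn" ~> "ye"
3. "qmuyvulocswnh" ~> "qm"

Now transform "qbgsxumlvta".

qb

In each case the input is transformed by: keep only the first 2 characters.
On "qbgsxumlvta" that produces "qb".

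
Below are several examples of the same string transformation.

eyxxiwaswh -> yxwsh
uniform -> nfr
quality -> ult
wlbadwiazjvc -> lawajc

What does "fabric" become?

Each output is the input with this applied: keep every other character starting from the second (positions 2nd, 4th, 6th, ...).
So "fabric" becomes "arc".

arc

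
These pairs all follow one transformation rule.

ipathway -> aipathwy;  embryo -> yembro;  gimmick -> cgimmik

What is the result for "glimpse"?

sglimpe

The transformation: move the last character to the front, then swap the first and last characters.
Applying both steps to "glimpse": "eglimps", then "sglimpe".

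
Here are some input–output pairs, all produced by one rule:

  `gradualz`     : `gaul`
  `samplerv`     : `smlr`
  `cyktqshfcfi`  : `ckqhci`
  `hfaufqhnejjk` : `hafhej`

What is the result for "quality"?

qaiy

The transformation: keep every other character starting from the first (positions 1st, 3rd, 5th, ...).
For "quality" the result is "qaiy".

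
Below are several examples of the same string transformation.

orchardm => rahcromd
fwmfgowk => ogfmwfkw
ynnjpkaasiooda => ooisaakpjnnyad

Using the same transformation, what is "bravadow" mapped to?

In each case the input is transformed by: reverse the string, then move the first 2 characters to the end (rotate left by 2).
Applying that to "bravadow" gives "davarbwo".

davarbwo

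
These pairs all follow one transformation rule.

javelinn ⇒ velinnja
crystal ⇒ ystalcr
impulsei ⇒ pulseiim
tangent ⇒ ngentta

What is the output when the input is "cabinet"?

binetca

Looking at the pairs, the operation is to move the first 2 characters to the end (rotate left by 2).
On "cabinet" that produces "binetca".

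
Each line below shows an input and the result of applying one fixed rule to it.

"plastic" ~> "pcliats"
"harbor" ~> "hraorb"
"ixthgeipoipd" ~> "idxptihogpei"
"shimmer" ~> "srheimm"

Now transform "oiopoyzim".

The rule is to take characters alternately from the front and the back (1st, last, 2nd, 2nd-last, ...).
For "oiopoyzim" the result is "omiiozpyo".

omiiozpyo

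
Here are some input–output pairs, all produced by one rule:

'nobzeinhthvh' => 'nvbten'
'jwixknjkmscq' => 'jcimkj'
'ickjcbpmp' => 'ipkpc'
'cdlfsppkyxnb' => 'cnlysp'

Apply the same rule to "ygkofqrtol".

What's happening: keep every other character starting from the first (positions 1st, 3rd, 5th, ...), then take characters alternately from the front and the back (1st, last, 2nd, 2nd-last, ...).
Applying both steps to "ygkofqrtol": "ykfro", then "yokrf".

yokrf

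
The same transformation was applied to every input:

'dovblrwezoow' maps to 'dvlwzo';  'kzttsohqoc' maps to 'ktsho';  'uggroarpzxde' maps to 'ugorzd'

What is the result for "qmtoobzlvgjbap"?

qtozvja

Looking at the pairs, the operation is to keep every other character starting from the first (positions 1st, 3rd, 5th, ...).
"qmtoobzlvgjbap" → "qtozvja".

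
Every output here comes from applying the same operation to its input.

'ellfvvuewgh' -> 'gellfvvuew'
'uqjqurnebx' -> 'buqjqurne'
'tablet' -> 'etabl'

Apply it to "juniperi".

rjunipe

In each case the input is transformed by: delete the last character, then move the last character to the front.
For "juniperi" the result is "rjunipe".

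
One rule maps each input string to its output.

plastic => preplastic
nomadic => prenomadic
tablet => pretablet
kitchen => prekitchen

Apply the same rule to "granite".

pregranite

In each case the input is transformed by: prepend "pre".
Doing the same to "granite": "pregranite".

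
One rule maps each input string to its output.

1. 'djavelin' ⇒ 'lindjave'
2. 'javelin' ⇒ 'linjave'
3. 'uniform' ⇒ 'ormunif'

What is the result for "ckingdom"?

In each case the input is transformed by: move the last 3 characters to the front (rotate right by 3).
Doing the same to "ckingdom": "domcking".

domcking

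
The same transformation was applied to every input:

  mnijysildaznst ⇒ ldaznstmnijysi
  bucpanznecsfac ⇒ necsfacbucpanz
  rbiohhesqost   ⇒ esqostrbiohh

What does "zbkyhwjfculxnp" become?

Each output is the input with this applied: swap the front and back halves of the string.
Doing the same to "zbkyhwjfculxnp": "fculxnpzbkyhwj".

fculxnpzbkyhwj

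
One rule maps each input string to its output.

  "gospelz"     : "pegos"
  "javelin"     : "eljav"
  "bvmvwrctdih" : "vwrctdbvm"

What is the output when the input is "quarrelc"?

rrequa

The rule is to delete the last 2 characters, then move the first 3 characters to the end (rotate left by 3).
For "quarrelc", step one produces "quarre"; step two turns that into "rrequa".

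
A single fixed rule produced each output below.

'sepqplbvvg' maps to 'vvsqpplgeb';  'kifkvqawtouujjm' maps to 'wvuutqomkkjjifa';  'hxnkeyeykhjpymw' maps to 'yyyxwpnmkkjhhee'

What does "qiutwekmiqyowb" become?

ywwutqqomkiieb

In each case the input is transformed by: sort the characters into reverse alphabetical order.
On "qiutwekmiqyowb" that produces "ywwutqqomkiieb".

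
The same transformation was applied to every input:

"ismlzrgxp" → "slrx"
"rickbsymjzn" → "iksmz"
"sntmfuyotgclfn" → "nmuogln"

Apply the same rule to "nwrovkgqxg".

In each case the input is transformed by: keep every other character starting from the second (positions 2nd, 4th, 6th, ...).
"nwrovkgqxg" → "wokqg".

wokqg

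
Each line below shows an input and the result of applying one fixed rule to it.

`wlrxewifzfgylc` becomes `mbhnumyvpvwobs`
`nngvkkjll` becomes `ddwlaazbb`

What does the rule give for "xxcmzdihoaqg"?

nnscptyxeqgw

Looking at the pairs, the operation is to shift every letter 10 places backward in the alphabet (wrapping around).
Doing the same to "xxcmzdihoaqg": "nnscptyxeqgw".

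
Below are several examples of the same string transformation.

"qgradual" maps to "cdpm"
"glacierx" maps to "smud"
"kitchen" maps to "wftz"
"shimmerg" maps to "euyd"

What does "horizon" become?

Looking at the pairs, the operation is to keep every other character starting from the first (positions 1st, 3rd, 5th, ...), then shift every letter 12 places forward in the alphabet (wrapping around).
Applying both steps to "horizon": "hrzn", then "tdlz".

tdlz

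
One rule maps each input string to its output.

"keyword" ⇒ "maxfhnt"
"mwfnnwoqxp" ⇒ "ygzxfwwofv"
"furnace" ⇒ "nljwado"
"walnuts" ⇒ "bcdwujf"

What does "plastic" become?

lrcbjuy

Rule — shift every letter 9 places forward in the alphabet (wrapping around), then reverse the string.
Applying both steps to "plastic": "yujbcrl", then "lrcbjuy".
(Check on "keyword": → "tnhfxam" → "maxfhnt" ✓)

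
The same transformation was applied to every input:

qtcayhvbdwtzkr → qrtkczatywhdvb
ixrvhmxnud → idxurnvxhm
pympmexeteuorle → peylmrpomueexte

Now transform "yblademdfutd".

ydbtluafddem

The pattern: take characters alternately from the front and the back (1st, last, 2nd, 2nd-last, ...).
"yblademdfutd" → "ydbtluafddem".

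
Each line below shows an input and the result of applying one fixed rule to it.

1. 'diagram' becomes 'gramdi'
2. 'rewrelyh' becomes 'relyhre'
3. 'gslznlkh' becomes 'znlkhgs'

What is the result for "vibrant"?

The rule is to move the first 3 characters to the end (rotate left by 3), then delete the last character.
"vibrant" → "rantvi".

rantvi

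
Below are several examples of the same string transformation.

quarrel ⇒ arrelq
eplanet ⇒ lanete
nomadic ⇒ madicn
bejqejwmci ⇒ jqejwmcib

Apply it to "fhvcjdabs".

In each case the input is transformed by: move the first 2 characters to the end (rotate left by 2), then delete the last character.
Applying both steps to "fhvcjdabs": "vcjdabsfh", then "vcjdabsf".

vcjdabsf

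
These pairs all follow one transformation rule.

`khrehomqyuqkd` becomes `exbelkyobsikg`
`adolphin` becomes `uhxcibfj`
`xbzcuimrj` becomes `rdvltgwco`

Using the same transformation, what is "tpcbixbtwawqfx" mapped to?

What's happening: take characters alternately from the front and the back (1st, last, 2nd, 2nd-last, ...), then shift every letter 6 places backward in the alphabet (wrapping around).
For "tpcbixbtwawqfx", step one produces "txpfcqbwiaxwbt"; step two turns that into "nrjzwkvqcurqvn".
(Check on "xbzcuimrj": → "xjbrzmciu" → "rdvltgwco" ✓)

nrjzwkvqcurqvn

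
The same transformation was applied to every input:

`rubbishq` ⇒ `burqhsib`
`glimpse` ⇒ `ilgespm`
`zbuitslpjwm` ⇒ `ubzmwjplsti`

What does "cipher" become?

picreh

The rule is to move the first 3 characters to the end (rotate left by 3), then reverse the string.
"cipher" → "picreh".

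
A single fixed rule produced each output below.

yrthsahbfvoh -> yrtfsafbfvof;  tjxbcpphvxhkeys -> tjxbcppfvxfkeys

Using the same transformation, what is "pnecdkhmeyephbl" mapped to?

pnecdkfmeyepfbl

The transformation: replace every "h" with "f".
For "pnecdkhmeyephbl" the result is "pnecdkfmeyepfbl".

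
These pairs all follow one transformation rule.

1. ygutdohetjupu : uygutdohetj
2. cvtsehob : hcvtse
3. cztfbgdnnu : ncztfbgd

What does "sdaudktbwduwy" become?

Each output is the input with this applied: delete the last 2 characters, then move the last character to the front.
Working it through for "sdaudktbwduwy": intermediate "sdaudktbwdu", final "usdaudktbwd".

usdaudktbwd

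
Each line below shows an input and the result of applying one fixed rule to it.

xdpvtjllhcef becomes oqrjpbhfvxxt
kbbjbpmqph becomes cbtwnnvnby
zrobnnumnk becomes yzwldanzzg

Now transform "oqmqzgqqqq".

cccacyclsc

Rule — move the last 3 characters to the front (rotate right by 3), then shift every letter 12 places forward in the alphabet (wrapping around).
For "oqmqzgqqqq", step one produces "qqqoqmqzgq"; step two turns that into "cccacyclsc".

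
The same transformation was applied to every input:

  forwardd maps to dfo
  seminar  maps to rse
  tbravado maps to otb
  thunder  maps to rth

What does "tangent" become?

The pattern: move the last character to the front, then keep only the first 3 characters.
On "tangent": the first step gives "ttangen", and the second then gives "tta".

tta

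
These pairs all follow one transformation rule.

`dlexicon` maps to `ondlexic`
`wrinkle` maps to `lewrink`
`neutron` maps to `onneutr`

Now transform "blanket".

Looking at the pairs, the operation is to move the last 2 characters to the front (rotate right by 2).
"blanket" → "etblank".

etblank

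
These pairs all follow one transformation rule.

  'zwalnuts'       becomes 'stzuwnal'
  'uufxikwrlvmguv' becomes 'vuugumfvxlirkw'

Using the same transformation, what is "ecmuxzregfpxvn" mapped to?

The rule is to move the last character to the front, then take characters alternately from the front and the back (1st, last, 2nd, 2nd-last, ...).
Applying that to "ecmuxzregfpxvn" gives "nvexcpmfugxezr".
(Check on "zwalnuts": → "szwalnut" → "stzuwnal" ✓)

nvexcpmfugxezr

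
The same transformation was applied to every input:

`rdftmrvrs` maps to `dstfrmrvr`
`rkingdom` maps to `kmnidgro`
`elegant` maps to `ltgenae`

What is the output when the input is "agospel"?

glsoepa

The rule is to swap the first and last characters, then swap each adjacent pair of characters (1↔2, 3↔4, ...).
"agospel" → "lgospea" → "glsoepa".
(Check on "elegant": → "tlegane" → "ltgenae" ✓)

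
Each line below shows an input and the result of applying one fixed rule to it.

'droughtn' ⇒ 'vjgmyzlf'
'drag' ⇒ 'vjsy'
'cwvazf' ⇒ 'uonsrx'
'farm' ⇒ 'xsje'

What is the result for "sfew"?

The pattern: shift every letter 8 places backward in the alphabet (wrapping around).
For "sfew" the result is "kxwo".

kxwo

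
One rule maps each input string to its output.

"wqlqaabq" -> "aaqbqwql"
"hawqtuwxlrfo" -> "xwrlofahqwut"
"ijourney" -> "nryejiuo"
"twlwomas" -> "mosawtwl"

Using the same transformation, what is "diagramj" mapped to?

arjmidga

In each case the input is transformed by: swap the front and back halves of the string, then swap each adjacent pair of characters (1↔2, 3↔4, ...).
"diagramj" → "ramjdiag" → "arjmidga".
(Check on "hawqtuwxlrfo": → "wxlrfohawqtu" → "xwrlofahqwut" ✓)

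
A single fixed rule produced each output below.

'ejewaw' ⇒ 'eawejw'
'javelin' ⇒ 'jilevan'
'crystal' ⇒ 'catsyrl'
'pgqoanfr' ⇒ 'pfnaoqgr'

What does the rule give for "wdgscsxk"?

wxscsgdk

Rule — reverse the string, then swap the first and last characters.
"wdgscsxk" → "kxscsgdw" → "wxscsgdk".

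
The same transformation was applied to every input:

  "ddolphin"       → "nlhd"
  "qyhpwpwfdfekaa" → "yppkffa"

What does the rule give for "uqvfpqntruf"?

In each case the input is transformed by: keep every other character starting from the second (positions 2nd, 4th, 6th, ...), then sort the characters into reverse alphabetical order.
Working it through for "uqvfpqntruf": intermediate "qfqtu", final "utqqf".

utqqf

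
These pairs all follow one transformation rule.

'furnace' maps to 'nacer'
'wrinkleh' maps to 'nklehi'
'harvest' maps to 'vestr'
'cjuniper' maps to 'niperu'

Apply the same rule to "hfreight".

eightr

The transformation: delete the first 2 characters, then move the first character to the end.
Doing the same to "hfreight": "eightr".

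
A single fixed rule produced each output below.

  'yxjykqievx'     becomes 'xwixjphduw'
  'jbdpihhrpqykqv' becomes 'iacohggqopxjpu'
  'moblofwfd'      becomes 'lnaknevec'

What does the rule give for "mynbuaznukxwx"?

The pattern: shift every letter 1 place backward in the alphabet (wrapping around).
So "mynbuaznukxwx" becomes "lxmatzymtjwvw".

lxmatzymtjwvw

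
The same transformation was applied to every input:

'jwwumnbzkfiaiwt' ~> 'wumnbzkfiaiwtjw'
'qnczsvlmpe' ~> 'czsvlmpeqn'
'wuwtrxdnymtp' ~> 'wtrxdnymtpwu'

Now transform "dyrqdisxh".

The rule is to move the first 2 characters to the end (rotate left by 2).
"dyrqdisxh" → "rqdisxhdy".

rqdisxhdy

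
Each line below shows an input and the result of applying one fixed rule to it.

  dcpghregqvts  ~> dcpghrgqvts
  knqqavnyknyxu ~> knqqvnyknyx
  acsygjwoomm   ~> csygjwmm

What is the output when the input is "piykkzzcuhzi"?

pykkzzchz

What's happening: remove every vowel.
So "piykkzzcuhzi" becomes "pykkzzchz".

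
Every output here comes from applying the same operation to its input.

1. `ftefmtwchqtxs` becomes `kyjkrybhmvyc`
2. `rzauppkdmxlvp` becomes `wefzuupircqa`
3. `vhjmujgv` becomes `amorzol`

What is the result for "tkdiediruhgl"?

The rule is to delete the last character, then shift every letter 5 places forward in the alphabet (wrapping around).
So "tkdiediruhgl" becomes "ypinjinwzml".

ypinjinwzml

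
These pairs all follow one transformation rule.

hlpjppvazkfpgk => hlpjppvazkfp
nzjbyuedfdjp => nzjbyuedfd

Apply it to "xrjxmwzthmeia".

The rule is to delete the last 2 characters.
"xrjxmwzthmeia" → "xrjxmwzthme".

xrjxmwzthme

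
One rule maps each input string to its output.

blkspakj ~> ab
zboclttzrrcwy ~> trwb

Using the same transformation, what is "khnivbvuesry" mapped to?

Each output is the input with this applied: move the first 3 characters to the end (rotate left by 3), then keep one character in every 3, starting at position 3 (positions 3rd, 6th, 9th, ...).
On "khnivbvuesry": the first step gives "ivbvuesrykhn", and the second then gives "beyn".

beyn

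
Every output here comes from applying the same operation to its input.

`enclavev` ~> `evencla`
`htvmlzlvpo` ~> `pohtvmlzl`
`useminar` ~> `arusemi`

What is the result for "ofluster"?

eroflus

Each output is the input with this applied: move the last 3 characters to the front (rotate right by 3), then delete the first character.
So "ofluster" becomes "eroflus".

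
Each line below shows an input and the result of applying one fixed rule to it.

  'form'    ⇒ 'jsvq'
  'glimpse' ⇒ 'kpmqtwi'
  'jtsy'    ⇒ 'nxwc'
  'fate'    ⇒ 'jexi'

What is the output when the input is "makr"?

qeov

Each output is the input with this applied: shift every letter 4 places forward in the alphabet (wrapping around).
On "makr" that produces "qeov".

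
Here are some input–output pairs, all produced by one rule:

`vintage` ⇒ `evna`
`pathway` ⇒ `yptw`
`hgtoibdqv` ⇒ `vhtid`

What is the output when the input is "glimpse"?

What's happening: keep every other character starting from the first (positions 1st, 3rd, 5th, ...), then move the last character to the front.
"glimpse" → "gipe" → "egip".

egip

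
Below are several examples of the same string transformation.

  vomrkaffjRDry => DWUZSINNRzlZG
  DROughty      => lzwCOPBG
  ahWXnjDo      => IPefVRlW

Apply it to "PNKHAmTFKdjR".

The transformation: shift every letter 8 places forward in the alphabet (wrapping around), then flip the case of every letter.
On "PNKHAmTFKdjR" that produces "xvspiUbnsLRz".

xvspiUbnsLRz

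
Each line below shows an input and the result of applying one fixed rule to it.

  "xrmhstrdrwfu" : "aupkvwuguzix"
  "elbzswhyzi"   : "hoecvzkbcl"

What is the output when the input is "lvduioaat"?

oygxlrddw

Each output is the input with this applied: shift every letter 3 places forward in the alphabet (wrapping around).
On "lvduioaat" that produces "oygxlrddw".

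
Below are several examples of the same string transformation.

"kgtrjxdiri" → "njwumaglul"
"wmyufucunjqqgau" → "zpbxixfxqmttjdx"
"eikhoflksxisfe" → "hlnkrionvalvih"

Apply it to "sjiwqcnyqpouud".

Looking at the pairs, the operation is to shift every letter 3 places forward in the alphabet (wrapping around).
So "sjiwqcnyqpouud" becomes "vmlztfqbtsrxxg".

vmlztfqbtsrxxg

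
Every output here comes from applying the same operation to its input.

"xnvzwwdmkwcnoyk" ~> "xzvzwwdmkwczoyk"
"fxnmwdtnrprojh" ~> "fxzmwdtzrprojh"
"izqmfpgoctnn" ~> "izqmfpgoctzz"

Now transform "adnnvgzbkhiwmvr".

In each case the input is transformed by: replace every "n" with "z".
So "adnnvgzbkhiwmvr" becomes "adzzvgzbkhiwmvr".

adzzvgzbkhiwmvr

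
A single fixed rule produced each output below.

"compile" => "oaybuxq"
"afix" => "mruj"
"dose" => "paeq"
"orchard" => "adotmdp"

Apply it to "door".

The transformation: shift every letter 12 places forward in the alphabet (wrapping around).
Applying that to "door" gives "paad".

paad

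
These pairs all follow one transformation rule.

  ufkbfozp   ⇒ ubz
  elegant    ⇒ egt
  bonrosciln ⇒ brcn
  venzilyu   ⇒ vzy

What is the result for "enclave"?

The rule is to keep one character in every 3, starting at position 1 (positions 1st, 4th, 7th, ...).
Doing the same to "enclave": "ele".

ele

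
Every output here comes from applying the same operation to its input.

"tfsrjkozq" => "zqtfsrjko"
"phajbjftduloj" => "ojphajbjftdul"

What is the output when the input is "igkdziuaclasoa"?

Each output is the input with this applied: move the last 2 characters to the front (rotate right by 2).
So "igkdziuaclasoa" becomes "oaigkdziuaclas".

oaigkdziuaclas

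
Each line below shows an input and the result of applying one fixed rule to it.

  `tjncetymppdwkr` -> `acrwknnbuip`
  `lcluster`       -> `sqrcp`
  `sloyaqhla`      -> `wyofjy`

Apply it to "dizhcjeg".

The pattern: shift every letter 2 places backward in the alphabet (wrapping around), then delete the first 3 characters.
Working it through for "dizhcjeg": intermediate "bgxfahce", final "fahce".

fahce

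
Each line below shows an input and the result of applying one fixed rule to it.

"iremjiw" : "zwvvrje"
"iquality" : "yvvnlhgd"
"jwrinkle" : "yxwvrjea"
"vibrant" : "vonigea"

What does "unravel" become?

Looking at the pairs, the operation is to shift every letter 13 places forward in the alphabet (wrapping around) — i.e. ROT13, then sort the characters into reverse alphabetical order.
On "unravel": the first step gives "haeniry", and the second then gives "yrnihea".

yrnihea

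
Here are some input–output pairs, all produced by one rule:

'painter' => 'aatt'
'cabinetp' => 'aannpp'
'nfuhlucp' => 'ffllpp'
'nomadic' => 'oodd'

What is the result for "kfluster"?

Each output is the input with this applied: keep one character in every 3, starting at position 2 (positions 2nd, 5th, 8th, ...), then double every character.
On "kfluster" that produces "ffssrr".

ffssrr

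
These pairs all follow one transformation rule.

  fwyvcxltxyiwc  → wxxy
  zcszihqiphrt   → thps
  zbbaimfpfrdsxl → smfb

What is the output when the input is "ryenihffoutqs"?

Rule — keep one character in every 3, starting at position 3 (positions 3rd, 6th, 9th, ...), then swap the first and last characters.
For "ryenihffoutqs", step one produces "ehoq"; step two turns that into "qhoe".

qhoe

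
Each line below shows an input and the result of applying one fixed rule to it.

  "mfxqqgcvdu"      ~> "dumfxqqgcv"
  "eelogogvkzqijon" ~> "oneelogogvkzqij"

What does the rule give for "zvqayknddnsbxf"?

xfzvqayknddnsb

In each case the input is transformed by: move the last 2 characters to the front (rotate right by 2).
Applying that to "zvqayknddnsbxf" gives "xfzvqayknddnsb".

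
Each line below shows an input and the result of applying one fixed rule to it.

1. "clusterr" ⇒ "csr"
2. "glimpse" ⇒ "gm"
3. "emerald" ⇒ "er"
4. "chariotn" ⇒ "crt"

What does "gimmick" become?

gm

The transformation: move the last character to the front, then keep one character in every 3, starting at position 2 (positions 2nd, 5th, 8th, ...).
On "gimmick": the first step gives "kgimmic", and the second then gives "gm".
(Check on "chariotn": → "nchariot" → "crt" ✓)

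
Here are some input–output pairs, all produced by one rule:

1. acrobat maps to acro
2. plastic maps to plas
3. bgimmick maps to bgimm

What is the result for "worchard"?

worch

What's happening: delete the last 3 characters.
For "worchard" the result is "worch".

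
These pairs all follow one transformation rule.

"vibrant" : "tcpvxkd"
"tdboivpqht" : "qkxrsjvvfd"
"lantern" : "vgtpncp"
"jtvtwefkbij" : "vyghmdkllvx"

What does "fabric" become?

The pattern: move the first 3 characters to the end (rotate left by 3), then shift every letter 2 places forward in the alphabet (wrapping around).
So "fabric" becomes "tkehcd".
(Check on "jtvtwefkbij": → "twefkbijjtv" → "vyghmdkllvx" ✓)

tkehcd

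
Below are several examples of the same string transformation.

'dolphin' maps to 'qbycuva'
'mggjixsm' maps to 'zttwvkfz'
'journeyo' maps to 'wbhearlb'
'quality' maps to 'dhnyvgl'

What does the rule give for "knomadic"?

Each output is the input with this applied: shift every letter 13 places forward in the alphabet (wrapping around) — i.e. ROT13.
"knomadic" → "xabznqvp".

xabznqvp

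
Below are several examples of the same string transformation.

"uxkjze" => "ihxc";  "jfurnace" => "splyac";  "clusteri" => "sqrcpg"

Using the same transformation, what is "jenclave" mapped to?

lajytc

Looking at the pairs, the operation is to shift every letter 2 places backward in the alphabet (wrapping around), then delete the first 2 characters.
Applying both steps to "jenclave": "hclajytc", then "lajytc".
(Check on "uxkjze": → "svihxc" → "ihxc" ✓)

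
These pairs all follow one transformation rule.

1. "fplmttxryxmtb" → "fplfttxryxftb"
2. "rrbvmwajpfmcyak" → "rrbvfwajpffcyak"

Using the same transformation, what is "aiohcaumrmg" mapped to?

aiohcaufrfg

In each case the input is transformed by: replace every "m" with "f".
So "aiohcaumrmg" becomes "aiohcaufrfg".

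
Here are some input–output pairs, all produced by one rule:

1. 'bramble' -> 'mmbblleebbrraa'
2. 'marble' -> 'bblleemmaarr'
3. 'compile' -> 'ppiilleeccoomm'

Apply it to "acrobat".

oobbaattaaccrr

In each case the input is transformed by: move the first 3 characters to the end (rotate left by 3), then double every character.
Applying both steps to "acrobat": "obatacr", then "oobbaattaaccrr".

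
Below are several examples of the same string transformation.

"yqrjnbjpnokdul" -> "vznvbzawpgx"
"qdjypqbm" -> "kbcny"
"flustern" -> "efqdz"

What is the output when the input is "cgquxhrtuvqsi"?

In each case the input is transformed by: shift every letter 12 places forward in the alphabet (wrapping around), then delete the first 3 characters.
For "cgquxhrtuvqsi", step one produces "oscgjtdfghceu"; step two turns that into "gjtdfghceu".

gjtdfghceu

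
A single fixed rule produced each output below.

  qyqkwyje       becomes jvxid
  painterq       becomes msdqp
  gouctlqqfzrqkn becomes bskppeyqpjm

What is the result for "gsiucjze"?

Each output is the input with this applied: delete the first 3 characters, then shift every letter 1 place backward in the alphabet (wrapping around).
For "gsiucjze" the result is "tbiyd".
(Check on "qyqkwyje": → "kwyje" → "jvxid" ✓)

tbiyd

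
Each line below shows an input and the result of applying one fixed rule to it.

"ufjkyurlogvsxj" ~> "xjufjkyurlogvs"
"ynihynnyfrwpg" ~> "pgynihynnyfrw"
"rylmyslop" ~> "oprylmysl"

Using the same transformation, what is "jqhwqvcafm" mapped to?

fmjqhwqvca

Each output is the input with this applied: move the last 2 characters to the front (rotate right by 2).
So "jqhwqvcafm" becomes "fmjqhwqvca".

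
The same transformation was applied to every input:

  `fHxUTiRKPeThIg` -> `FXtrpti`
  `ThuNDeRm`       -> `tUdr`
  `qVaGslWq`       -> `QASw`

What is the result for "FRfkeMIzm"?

fFEiM

Looking at the pairs, the operation is to keep every other character starting from the first (positions 1st, 3rd, 5th, ...), then flip the case of every letter.
For "FRfkeMIzm", step one produces "FfeIm"; step two turns that into "fFEiM".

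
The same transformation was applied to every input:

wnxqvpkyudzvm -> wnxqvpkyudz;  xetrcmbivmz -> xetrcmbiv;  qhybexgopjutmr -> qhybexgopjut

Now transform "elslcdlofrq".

The pattern: delete the last 2 characters.
For "elslcdlofrq" the result is "elslcdlof".

elslcdlof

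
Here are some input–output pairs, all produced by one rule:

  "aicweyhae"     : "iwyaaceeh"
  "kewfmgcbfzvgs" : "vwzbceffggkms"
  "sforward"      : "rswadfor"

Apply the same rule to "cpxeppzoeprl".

The rule is to sort the characters into alphabetical order, then move the last 3 characters to the front (rotate right by 3).
On "cpxeppzoeprl": the first step gives "ceelopppprxz", and the second then gives "rxzceelopppp".

rxzceelopppp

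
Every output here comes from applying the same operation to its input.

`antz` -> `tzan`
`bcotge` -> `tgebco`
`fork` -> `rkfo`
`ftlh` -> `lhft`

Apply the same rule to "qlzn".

znql

Looking at the pairs, the operation is to swap the front and back halves of the string.
So "qlzn" becomes "znql".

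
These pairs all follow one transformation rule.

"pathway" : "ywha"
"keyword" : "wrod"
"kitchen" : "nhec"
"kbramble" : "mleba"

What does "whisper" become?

Rule — delete the first 3 characters, then sort the characters into reverse alphabetical order.
Applying both steps to "whisper": "sper", then "srpe".

srpe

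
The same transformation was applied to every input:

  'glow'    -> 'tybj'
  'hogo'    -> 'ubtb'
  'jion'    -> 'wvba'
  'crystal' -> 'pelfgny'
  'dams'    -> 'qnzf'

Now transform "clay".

pynl

The pattern: shift every letter 13 places forward in the alphabet (wrapping around) — i.e. ROT13.
Applying that to "clay" gives "pynl".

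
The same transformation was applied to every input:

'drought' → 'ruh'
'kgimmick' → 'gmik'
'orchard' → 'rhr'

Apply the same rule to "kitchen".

ice

What's happening: keep every other character starting from the second (positions 2nd, 4th, 6th, ...).
For "kitchen" the result is "ice".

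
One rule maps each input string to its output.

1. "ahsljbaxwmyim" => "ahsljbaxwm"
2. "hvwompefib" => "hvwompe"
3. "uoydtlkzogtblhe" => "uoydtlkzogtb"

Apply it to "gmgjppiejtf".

Looking at the pairs, the operation is to delete the last 3 characters.
"gmgjppiejtf" → "gmgjppie".

gmgjppie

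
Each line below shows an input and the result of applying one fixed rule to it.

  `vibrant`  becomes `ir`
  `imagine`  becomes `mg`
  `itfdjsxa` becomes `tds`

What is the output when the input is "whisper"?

hs

Each output is the input with this applied: keep every other character starting from the second (positions 2nd, 4th, 6th, ...), then delete the last character.
"whisper" → "hse" → "hs".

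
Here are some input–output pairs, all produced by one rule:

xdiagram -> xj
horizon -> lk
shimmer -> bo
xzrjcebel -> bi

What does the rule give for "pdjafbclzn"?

In each case the input is transformed by: shift every letter 3 places backward in the alphabet (wrapping around), then keep only the last 2 characters.
Working it through for "pdjafbclzn": intermediate "magxcyziwk", final "wk".

wk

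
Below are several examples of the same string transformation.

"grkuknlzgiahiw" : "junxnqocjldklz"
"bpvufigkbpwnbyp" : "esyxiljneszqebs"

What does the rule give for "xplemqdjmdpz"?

Each output is the input with this applied: shift every letter 3 places forward in the alphabet (wrapping around).
On "xplemqdjmdpz" that produces "asohptgmpgsc".

asohptgmpgsc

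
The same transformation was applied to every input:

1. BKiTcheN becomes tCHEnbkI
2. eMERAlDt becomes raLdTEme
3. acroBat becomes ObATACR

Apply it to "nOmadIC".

The rule is to flip the case of every letter, then move the first 3 characters to the end (rotate left by 3).
Applying that to "nOmadIC" gives "ADicNoM".

ADicNoM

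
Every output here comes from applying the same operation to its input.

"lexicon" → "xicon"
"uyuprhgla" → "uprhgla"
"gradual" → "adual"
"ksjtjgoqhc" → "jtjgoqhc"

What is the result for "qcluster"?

luster

The rule is to delete the first 2 characters.
So "qcluster" becomes "luster".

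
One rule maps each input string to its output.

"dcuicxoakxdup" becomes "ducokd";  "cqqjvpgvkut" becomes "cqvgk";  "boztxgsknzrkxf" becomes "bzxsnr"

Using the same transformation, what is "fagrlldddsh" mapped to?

Rule — delete the last 2 characters, then keep every other character starting from the first (positions 1st, 3rd, 5th, ...).
"fagrlldddsh" → "fagrllddd" → "fgldd".
(Check on "dcuicxoakxdup": → "dcuicxoakxd" → "ducokd" ✓)

fgldd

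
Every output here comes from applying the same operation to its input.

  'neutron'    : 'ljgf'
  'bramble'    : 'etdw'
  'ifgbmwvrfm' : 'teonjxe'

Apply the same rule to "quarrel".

Rule — shift every letter 8 places backward in the alphabet (wrapping around), then delete the first 3 characters.
Applying both steps to "quarrel": "imsjjwd", then "jjwd".

jjwd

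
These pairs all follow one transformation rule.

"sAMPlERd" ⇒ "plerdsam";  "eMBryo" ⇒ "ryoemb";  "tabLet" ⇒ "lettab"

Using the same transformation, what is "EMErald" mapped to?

The rule is to move the first 3 characters to the end (rotate left by 3), then convert every letter to lowercase.
For "EMErald", step one produces "raldEME"; step two turns that into "raldeme".

raldeme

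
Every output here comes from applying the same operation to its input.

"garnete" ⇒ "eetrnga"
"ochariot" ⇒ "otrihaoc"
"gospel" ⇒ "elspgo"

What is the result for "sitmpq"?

Each output is the input with this applied: swap each adjacent pair of characters (1↔2, 3↔4, ...), then reverse the string.
Starting from "sitmpq": after the first operation, "ismtqp"; after the second, "pqtmsi".

pqtmsi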